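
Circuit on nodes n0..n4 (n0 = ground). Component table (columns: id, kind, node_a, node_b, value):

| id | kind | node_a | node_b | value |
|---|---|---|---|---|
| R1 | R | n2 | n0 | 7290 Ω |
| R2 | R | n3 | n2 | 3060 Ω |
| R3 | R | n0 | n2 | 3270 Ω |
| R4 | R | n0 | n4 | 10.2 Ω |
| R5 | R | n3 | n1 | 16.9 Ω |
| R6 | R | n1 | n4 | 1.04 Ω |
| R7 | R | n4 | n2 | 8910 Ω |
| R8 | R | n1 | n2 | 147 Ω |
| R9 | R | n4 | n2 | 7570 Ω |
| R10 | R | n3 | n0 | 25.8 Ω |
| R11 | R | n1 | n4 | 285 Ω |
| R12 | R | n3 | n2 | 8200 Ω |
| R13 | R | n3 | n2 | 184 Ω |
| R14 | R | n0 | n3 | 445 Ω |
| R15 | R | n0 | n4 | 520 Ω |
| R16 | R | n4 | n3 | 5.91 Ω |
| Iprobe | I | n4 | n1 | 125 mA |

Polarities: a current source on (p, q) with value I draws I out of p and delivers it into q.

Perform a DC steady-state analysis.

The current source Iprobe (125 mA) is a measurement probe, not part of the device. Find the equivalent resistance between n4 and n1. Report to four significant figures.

MNA unknowns: 4 node voltages V₁..V_4
R1: Y=0.0001372 on G[2,0]
R2: Y=0.0003268 on G[3,2]
R3: Y=0.0003058 on G[0,2]
R4: Y=0.09804 on G[0,4]
R5: Y=0.05917 on G[3,1]
R6: Y=0.9615 on G[1,4]
R7: Y=0.0001122 on G[4,2]
R8: Y=0.006803 on G[1,2]
R9: Y=0.0001321 on G[4,2]
R10: Y=0.03876 on G[3,0]
R11: Y=0.003509 on G[1,4]
R12: Y=0.0001220 on G[3,2]
R13: Y=0.005435 on G[3,2]
R14: Y=0.002247 on G[0,3]
R15: Y=0.001923 on G[0,4]
R16: Y=0.1692 on G[4,3]
Iprobe: z[4]−=0.125, z[1]+=0.125
solve → V1=0.1146, V2=0.06726, V3=0.02068, V4=-0.008783

R_eq = 0.9875 Ω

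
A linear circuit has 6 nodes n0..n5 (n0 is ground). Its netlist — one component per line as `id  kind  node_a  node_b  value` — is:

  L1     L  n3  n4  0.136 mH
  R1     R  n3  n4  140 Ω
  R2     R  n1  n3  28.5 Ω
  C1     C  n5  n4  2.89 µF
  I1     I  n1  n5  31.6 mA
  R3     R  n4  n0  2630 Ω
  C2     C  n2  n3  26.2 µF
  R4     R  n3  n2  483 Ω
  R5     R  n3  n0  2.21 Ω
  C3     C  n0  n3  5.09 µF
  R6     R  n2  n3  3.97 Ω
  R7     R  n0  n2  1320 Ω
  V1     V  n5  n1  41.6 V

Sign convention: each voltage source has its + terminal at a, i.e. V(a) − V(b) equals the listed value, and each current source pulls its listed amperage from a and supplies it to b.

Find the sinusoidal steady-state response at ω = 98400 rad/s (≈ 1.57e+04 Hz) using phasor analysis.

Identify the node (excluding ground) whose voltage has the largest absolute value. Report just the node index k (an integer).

Apply KCL at each of the 5 non-ground nodes and solve the resulting linear system.
Node n1: branches {R2, I1, V1} → V_1 = -35.93+11.71j
Node n2: branches {C2, R4, R6, R7} → V_2 = -0.009426-0.003130j
Node n3: branches {L1, R1, R2, C2, R4, R5, C3, R6} → V_3 = -0.009427-0.003127j
Node n4: branches {L1, R1, C1, R3} → V_4 = 7.118+16.15j
Node n5: branches {C1, I1, V1} → V_5 = 5.672+11.71j
Source currents: i(V1)=-1.229+0.4111j

1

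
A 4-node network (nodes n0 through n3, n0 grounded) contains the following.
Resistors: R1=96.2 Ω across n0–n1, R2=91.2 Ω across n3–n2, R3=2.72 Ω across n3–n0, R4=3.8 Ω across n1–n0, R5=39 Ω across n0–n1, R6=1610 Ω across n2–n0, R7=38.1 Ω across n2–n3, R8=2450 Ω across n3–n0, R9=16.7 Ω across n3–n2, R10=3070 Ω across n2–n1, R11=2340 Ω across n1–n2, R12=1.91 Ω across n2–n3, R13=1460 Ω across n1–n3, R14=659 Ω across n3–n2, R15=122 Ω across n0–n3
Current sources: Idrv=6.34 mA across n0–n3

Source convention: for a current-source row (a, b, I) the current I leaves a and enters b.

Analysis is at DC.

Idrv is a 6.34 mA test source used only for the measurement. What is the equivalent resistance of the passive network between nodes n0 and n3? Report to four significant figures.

Apply KCL at each of the 3 non-ground nodes and solve the resulting linear system.
Node n1: branches {R1, R4, R5, R10, R11, R13} → V_1 = 8.007e-05
Node n2: branches {R2, R6, R7, R9, R10, R11, R12, R14} → V_2 = 0.01672
Node n3: branches {R2, R3, R7, R8, R9, R12, R13, R14, R15, Idrv} → V_3 = 0.01676

R_eq = 2.643 Ω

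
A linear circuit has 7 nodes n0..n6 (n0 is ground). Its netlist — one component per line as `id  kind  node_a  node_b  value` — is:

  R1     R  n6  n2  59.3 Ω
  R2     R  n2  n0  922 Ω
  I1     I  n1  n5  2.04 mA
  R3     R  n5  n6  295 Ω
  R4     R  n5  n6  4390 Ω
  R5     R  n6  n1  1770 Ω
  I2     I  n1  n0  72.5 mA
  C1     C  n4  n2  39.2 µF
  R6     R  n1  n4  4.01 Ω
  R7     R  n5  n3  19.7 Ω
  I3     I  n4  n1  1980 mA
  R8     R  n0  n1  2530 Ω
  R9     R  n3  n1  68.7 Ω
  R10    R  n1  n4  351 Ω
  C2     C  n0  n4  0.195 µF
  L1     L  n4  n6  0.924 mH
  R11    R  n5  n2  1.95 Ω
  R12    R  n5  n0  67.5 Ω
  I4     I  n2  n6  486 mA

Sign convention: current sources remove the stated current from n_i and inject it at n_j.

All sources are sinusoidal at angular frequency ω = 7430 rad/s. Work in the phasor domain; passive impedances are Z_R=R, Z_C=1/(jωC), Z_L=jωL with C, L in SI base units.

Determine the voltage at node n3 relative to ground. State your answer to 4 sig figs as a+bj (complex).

-3.126+0.2372j V

Element admittances at ω=7430 rad/s:
  Y(R1) = 0.01686+0.000j S between n6,n2
  Y(R2) = 0.001085+0.000j S between n2,n0
  I1: injects 0.00204 A into n5 (from n1)
  Y(R3) = 0.003390+0.000j S between n5,n6
  Y(R4) = 0.0002278+0.000j S between n5,n6
  Y(R5) = 0.0005650+0.000j S between n6,n1
  I2: injects 0.0725 A into n0 (from n1)
  Y(C1) = 0.000+0.2913j S between n4,n2
  Y(R6) = 0.2494+0.000j S between n1,n4
  Y(R7) = 0.05076+0.000j S between n5,n3
  I3: injects 1.98 A into n1 (from n4)
  Y(R8) = 0.0003953+0.000j S between n0,n1
  Y(R9) = 0.01456+0.000j S between n3,n1
  Y(R10) = 0.002849+0.000j S between n1,n4
  Y(C2) = 0.000+0.001449j S between n0,n4
  Y(L1) = 0.000-0.1457j S between n4,n6
  Y(R11) = 0.5128+0.000j S between n5,n2
  Y(R12) = 0.01481+0.000j S between n5,n0
  I4: injects 0.486 A into n6 (from n2)
Assemble and solve the 6×6 MNA system:
  V(n1)=2.198-0.5797j  V(n2)=-4.942+0.4925j  V(n3)=-3.126+0.2372j  V(n4)=-5.031-0.6351j  V(n5)=-4.653+0.4714j  V(n6)=-4.707+2.702j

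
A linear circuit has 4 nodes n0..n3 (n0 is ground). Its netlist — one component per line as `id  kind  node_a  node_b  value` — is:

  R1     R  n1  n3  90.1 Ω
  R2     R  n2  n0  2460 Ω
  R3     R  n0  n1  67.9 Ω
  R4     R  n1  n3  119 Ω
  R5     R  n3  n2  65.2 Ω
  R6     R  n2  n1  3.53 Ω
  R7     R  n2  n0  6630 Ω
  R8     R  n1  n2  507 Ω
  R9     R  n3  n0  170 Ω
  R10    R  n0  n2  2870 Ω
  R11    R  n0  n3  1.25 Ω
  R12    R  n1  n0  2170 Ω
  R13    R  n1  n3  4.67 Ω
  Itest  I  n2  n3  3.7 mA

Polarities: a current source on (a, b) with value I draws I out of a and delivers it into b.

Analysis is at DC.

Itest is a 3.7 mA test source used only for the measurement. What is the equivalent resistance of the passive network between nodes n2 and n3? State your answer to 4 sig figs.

R_eq = 6.709 Ω

Apply KCL at each of the 3 non-ground nodes and solve the resulting linear system.
Node n1: branches {R1, R3, R4, R6, R8, R12, R13} → V_1 = -0.01299
Node n2: branches {R2, R5, R6, R7, R8, R10, Itest} → V_2 = -0.02455
Node n3: branches {R1, R4, R5, R9, R11, R13, Itest} → V_3 = 0.0002725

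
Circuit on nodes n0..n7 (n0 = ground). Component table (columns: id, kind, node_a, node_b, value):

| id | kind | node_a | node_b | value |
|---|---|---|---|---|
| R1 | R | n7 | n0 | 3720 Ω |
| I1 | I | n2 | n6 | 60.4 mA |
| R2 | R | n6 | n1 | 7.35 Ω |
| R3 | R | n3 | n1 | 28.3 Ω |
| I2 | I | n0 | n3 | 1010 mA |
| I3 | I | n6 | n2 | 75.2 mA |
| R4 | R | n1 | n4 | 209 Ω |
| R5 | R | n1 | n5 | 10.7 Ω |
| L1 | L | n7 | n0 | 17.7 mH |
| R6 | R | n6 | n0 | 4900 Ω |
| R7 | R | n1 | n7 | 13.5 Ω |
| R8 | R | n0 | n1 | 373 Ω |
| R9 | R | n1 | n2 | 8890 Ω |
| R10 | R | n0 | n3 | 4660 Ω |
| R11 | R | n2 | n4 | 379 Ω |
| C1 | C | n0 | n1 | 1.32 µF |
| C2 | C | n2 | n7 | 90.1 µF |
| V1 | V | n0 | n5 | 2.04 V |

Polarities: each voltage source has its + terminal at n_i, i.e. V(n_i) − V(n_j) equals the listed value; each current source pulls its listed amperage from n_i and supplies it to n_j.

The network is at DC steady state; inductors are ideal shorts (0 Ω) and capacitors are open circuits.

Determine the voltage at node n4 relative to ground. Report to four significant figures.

MNA unknowns: 7 node voltages V₁..V_7 plus 2 source currents (L1, V1)
R1: Y=0.0002688 on G[7,0]
I1: z[2]−=0.0604, z[6]+=0.0604
R2: Y=0.1361 on G[6,1]
R3: Y=0.03534 on G[3,1]
I2: z[0]−=1.01, z[3]+=1.01
I3: z[6]−=0.0752, z[2]+=0.0752
R4: Y=0.004785 on G[1,4]
R5: Y=0.09346 on G[1,5]
L1: row V7−V0=0, i_L1 at 7,0
R6: Y=0.0002041 on G[6,0]
R7: Y=0.07407 on G[1,7]
R8: Y=0.002681 on G[0,1]
R9: Y=0.0001125 on G[1,2]
R10: Y=0.0002146 on G[0,3]
R11: Y=0.002639 on G[2,4]
C1: Y=0.000 on G[0,1]
C2: Y=0.000 on G[2,7]
V1: row V0−V5=2.04, i_V1 at 0,5
solve → V1=4.766, V2=12.93, V3=33.15, V4=7.668, V5=-2.040, V6=4.651, V7=0.000
aux → i_L1=0.3531, i_V1=-0.6361

7.668 V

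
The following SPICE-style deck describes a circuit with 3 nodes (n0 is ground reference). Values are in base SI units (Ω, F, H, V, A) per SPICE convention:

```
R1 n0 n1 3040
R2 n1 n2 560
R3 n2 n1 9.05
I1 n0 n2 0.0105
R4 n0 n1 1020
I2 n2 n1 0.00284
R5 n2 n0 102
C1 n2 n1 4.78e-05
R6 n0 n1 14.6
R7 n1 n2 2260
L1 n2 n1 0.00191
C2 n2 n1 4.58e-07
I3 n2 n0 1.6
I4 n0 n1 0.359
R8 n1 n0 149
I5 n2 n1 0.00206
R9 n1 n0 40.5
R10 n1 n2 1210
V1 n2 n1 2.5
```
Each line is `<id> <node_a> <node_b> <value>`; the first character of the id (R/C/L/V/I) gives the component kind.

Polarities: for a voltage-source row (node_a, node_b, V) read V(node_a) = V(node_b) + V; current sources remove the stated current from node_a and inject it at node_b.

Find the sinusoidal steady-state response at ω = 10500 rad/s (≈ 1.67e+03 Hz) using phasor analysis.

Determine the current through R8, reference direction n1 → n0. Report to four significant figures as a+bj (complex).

MNA unknowns: 2 node voltages V₁..V_2 plus 1 source current (V1)
R1: Y=0.0003289+0.000j on G[0,1]
R2: Y=0.001786+0.000j on G[1,2]
R3: Y=0.1105+0.000j on G[2,1]
I1: z[0]−=0.0105, z[2]+=0.0105
R4: Y=0.0009804+0.000j on G[0,1]
I2: z[2]−=0.00284, z[1]+=0.00284
R5: Y=0.009804+0.000j on G[2,0]
C1: Y=0.000+0.5019j on G[2,1]
R6: Y=0.06849+0.000j on G[0,1]
R7: Y=0.0004425+0.000j on G[1,2]
L1: Y=0.000-0.04986j on G[2,1]
C2: Y=0.000+0.004809j on G[2,1]
I3: z[2]−=1.6, z[0]+=1.6
I4: z[0]−=0.359, z[1]+=0.359
R8: Y=0.006711+0.000j on G[1,0]
I5: z[2]−=0.00206, z[1]+=0.00206
R9: Y=0.02469+0.000j on G[1,0]
R10: Y=0.0008264+0.000j on G[1,2]
V1: row V2−V1=2.5, i_V1 at 2,1
solve → V1=-11.31+0.000j, V2=-8.805+0.000j
aux → i_V1=-1.792-1.142j

-0.07588+0.000j A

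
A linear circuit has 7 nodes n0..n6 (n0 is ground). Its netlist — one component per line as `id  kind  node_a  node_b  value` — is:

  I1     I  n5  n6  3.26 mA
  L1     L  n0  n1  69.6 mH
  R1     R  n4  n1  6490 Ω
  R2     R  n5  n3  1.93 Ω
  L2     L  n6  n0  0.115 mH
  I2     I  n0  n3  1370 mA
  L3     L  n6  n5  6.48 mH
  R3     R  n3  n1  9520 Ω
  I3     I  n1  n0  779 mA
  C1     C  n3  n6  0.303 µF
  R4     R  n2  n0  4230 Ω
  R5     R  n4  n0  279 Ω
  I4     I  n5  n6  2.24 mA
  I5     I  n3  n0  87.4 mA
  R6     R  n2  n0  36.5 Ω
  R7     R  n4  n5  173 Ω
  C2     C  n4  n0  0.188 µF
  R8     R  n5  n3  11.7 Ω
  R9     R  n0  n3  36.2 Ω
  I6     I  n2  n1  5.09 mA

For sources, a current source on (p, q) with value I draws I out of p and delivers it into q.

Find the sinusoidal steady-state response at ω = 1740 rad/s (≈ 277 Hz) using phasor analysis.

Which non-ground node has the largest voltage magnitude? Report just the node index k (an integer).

MNA unknowns: 6 node voltages V₁..V_6
I1: z[5]−=0.00326, z[6]+=0.00326
L1: Y=0.000-0.008257j on G[0,1]
R1: Y=0.0001541+0.000j on G[4,1]
R2: Y=0.5181+0.000j on G[5,3]
L2: Y=0.000-4.998j on G[6,0]
I2: z[0]−=1.37, z[3]+=1.37
L3: Y=0.000-0.08869j on G[6,5]
R3: Y=0.0001050+0.000j on G[3,1]
I3: z[1]−=0.779, z[0]+=0.779
C1: Y=0.000+0.0005272j on G[3,6]
R4: Y=0.0002364+0.000j on G[2,0]
R5: Y=0.003584+0.000j on G[4,0]
I4: z[5]−=0.00224, z[6]+=0.00224
I5: z[3]−=0.0874, z[0]+=0.0874
R6: Y=0.02740+0.000j on G[2,0]
R7: Y=0.005780+0.000j on G[4,5]
C2: Y=0.000+0.0003271j on G[4,0]
R8: Y=0.08547+0.000j on G[5,3]
R9: Y=0.02762+0.000j on G[0,3]
I6: z[2]−=0.00509, z[1]+=0.00509
solve → V1=-3.200-93.49j, V2=-0.1842+0.000j, V3=6.266+12.05j, V4=2.840+6.055j, V5=4.419+12.62j, V6=0.07642+0.2200j

1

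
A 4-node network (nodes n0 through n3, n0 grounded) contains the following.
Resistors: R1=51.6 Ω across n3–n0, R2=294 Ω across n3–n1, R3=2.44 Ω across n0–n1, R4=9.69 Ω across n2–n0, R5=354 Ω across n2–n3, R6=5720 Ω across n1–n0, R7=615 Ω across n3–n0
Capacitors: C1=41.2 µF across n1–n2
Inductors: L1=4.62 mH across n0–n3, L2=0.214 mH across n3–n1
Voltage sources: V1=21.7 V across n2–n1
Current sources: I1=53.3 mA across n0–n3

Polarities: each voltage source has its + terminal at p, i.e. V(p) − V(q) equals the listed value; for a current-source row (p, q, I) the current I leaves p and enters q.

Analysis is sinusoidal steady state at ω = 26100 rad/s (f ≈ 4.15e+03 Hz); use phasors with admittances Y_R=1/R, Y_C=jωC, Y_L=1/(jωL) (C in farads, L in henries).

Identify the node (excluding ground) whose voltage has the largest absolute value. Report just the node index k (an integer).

Element admittances at ω=26100 rad/s:
  Y(R1) = 0.01938+0.000j S between n3,n0
  Y(R2) = 0.003401+0.000j S between n3,n1
  Y(R3) = 0.4098+0.000j S between n0,n1
  Y(C1) = 0.000+1.075j S between n1,n2
  Y(R4) = 0.1032+0.000j S between n2,n0
  Y(R5) = 0.002825+0.000j S between n2,n3
  Y(R6) = 0.0001748+0.000j S between n1,n0
  Y(L1) = 0.000-0.008293j S between n0,n3
  Y(R7) = 0.001626+0.000j S between n3,n0
  Y(L2) = 0.000-0.1790j S between n3,n1
  V1: constraint V(n2)−V(n1) = 21.7
  I1: injects 0.0533 A into n3 (from n0)
Assemble and solve the 4×4 MNA system:
  V(n1)=-4.119-0.09952j  V(n2)=17.58-0.09952j  V(n3)=-3.798+0.9319j
  i(V1)=-1.875-23.32j

2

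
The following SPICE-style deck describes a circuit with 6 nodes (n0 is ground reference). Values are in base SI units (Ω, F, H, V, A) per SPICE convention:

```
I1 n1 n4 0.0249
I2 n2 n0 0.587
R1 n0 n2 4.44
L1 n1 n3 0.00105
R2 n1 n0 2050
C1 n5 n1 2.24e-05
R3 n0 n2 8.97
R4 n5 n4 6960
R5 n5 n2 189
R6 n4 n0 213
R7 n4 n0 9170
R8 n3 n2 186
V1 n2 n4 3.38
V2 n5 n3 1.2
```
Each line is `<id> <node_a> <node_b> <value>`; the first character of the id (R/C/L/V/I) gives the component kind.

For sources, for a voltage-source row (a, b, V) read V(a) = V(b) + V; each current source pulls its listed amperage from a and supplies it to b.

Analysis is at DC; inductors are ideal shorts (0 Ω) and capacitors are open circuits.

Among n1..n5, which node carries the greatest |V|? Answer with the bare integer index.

Apply KCL at each of the 5 non-ground nodes and solve the resulting linear system.
Node n1: branches {I1, L1, R2, C1} → V_1 = -4.417
Node n2: branches {I2, R1, R3, R5, R8, V1} → V_2 = -1.665
Node n3: branches {L1, R8, V2} → V_3 = -4.417
Node n4: branches {I1, R4, R6, R7, V1} → V_4 = -5.045
Node n5: branches {C1, R4, R5, V2} → V_5 = -3.217
Source currents: i(L1)=-0.02275, i(V1)=-0.04940, i(V2)=0.007949

4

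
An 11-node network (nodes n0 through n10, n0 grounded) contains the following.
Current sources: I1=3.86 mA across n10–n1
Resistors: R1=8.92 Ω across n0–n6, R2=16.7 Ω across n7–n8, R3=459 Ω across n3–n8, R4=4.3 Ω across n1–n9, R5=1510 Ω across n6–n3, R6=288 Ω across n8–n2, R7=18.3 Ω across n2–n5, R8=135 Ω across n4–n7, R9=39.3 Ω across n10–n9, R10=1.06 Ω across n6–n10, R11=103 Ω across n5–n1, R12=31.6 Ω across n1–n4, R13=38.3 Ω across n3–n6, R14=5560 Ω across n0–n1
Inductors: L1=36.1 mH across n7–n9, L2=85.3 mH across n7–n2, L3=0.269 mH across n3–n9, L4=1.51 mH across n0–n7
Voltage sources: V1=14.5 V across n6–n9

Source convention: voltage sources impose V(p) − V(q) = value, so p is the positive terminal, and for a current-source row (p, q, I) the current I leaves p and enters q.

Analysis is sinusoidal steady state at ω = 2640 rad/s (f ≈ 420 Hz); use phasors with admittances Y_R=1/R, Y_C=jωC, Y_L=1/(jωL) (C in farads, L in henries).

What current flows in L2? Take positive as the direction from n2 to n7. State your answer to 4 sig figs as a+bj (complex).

Apply KCL at each of the 10 non-ground nodes and solve the resulting linear system.
Node n1: branches {I1, R4, R11, R12, R14} → V_1 = -12.69-1.394j
Node n2: branches {R6, R7, L2} → V_2 = -8.034-4.031j
Node n3: branches {R3, R5, L3, R13} → V_3 = -13.19-1.028j
Node n4: branches {R8, R12} → V_4 = -10.39-1.238j
Node n5: branches {R7, R11} → V_5 = -8.736-3.633j
Node n6: branches {R1, R5, R10, R13, V1} → V_6 = 1.309-1.322j
Node n7: branches {R2, L1, L2, R8, L4} → V_7 = -0.5919-0.5759j
Node n8: branches {R2, R3, R6} → V_8 = -1.405-0.7740j
Node n9: branches {R4, L1, L3, R9, V1} → V_9 = -13.19-1.322j
Node n10: branches {I1, R9, R10} → V_10 = 0.9241-1.322j
Source currents: i(V1)=-0.8978+0.1561j

-0.01534+0.03305j A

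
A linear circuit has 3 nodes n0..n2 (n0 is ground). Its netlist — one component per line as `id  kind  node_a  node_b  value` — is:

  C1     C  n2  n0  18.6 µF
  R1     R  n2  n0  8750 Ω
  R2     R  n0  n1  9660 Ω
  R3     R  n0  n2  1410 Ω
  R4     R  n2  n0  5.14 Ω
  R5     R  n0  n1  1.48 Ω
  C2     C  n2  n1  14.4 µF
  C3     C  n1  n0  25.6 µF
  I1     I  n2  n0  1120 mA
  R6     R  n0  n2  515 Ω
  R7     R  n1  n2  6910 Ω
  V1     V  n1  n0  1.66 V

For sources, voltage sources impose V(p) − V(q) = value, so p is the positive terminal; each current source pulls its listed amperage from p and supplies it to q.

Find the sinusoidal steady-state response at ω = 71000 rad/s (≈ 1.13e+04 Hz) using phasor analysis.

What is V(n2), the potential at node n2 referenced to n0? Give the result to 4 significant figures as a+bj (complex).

Element admittances at ω=71000 rad/s:
  Y(C1) = 0.000+1.321j S between n2,n0
  Y(R1) = 0.0001143+0.000j S between n2,n0
  Y(R2) = 0.0001035+0.000j S between n0,n1
  Y(R3) = 0.0007092+0.000j S between n0,n2
  Y(R4) = 0.1946+0.000j S between n2,n0
  Y(R5) = 0.6757+0.000j S between n0,n1
  Y(C2) = 0.000+1.022j S between n2,n1
  Y(C3) = 0.000+1.818j S between n1,n0
  I1: injects 1.12 A into n0 (from n2)
  Y(R6) = 0.001942+0.000j S between n0,n2
  Y(R7) = 0.0001447+0.000j S between n1,n2
  V1: constraint V(n1)−V(n0) = 1.66
Assemble and solve the 3×3 MNA system:
  V(n1)=1.660+0.000j  V(n2)=0.6793+0.5352j
  i(V1)=-1.669-4.020j

0.6793+0.5352j V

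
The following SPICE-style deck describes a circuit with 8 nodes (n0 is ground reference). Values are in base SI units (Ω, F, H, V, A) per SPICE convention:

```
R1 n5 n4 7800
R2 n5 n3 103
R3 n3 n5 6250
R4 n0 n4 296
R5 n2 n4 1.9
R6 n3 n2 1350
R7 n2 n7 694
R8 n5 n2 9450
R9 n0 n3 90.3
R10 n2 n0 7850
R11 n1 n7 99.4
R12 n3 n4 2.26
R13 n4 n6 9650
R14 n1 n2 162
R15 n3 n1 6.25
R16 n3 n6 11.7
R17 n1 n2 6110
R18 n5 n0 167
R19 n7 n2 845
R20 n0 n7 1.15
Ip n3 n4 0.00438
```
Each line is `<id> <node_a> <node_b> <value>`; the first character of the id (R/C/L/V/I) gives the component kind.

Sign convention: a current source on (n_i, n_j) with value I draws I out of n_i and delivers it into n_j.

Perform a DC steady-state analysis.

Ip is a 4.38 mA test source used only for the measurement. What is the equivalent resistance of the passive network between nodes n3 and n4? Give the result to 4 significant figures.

R_eq = 2.202 Ω

Element admittances at DC:
  Y(R1) = 0.0001282 S between n5,n4
  Y(R2) = 0.009709 S between n5,n3
  Y(R3) = 0.0001600 S between n3,n5
  Y(R4) = 0.003378 S between n0,n4
  Y(R5) = 0.5263 S between n2,n4
  Y(R6) = 0.0007407 S between n3,n2
  Y(R7) = 0.001441 S between n2,n7
  Y(R8) = 0.0001058 S between n5,n2
  Y(R9) = 0.01107 S between n0,n3
  Y(R10) = 0.0001274 S between n2,n0
  Y(R11) = 0.01006 S between n1,n7
  Y(R12) = 0.4425 S between n3,n4
  Y(R13) = 0.0001036 S between n4,n6
  Y(R14) = 0.006173 S between n1,n2
  Y(R15) = 0.1600 S between n3,n1
  Y(R16) = 0.08547 S between n3,n6
  Y(R17) = 0.0001637 S between n1,n2
  Y(R18) = 0.005988 S between n5,n0
  Y(R19) = 0.001183 S between n7,n2
  Y(R20) = 0.8696 S between n0,n7
  Ip: injects 0.00438 A into n4 (from n3)
Assemble and solve the 7×7 MNA system:
  V(n1)=-0.001606  V(n2)=0.007416  V(n3)=-0.002065  V(n4)=0.007578  V(n5)=-0.001157  V(n6)=-0.002053  V(n7)=3.740e-06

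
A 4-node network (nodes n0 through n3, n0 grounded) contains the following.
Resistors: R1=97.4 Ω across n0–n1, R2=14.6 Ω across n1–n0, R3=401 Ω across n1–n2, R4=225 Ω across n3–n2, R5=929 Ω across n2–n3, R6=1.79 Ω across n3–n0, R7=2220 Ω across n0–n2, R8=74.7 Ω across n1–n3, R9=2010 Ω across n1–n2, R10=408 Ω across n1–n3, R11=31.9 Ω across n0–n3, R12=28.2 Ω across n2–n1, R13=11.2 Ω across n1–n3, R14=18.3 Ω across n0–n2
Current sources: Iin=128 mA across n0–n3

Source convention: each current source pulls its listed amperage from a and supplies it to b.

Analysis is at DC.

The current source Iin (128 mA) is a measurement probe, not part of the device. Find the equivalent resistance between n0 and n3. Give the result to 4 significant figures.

R_eq = 1.551 Ω

MNA unknowns: 3 node voltages V₁..V_3
R1: Y=0.01027 on G[0,1]
R2: Y=0.06849 on G[1,0]
R3: Y=0.002494 on G[1,2]
R4: Y=0.004444 on G[3,2]
R5: Y=0.001076 on G[2,3]
R6: Y=0.5587 on G[3,0]
R7: Y=0.0004505 on G[0,2]
R8: Y=0.01339 on G[1,3]
R9: Y=0.0004975 on G[1,2]
R10: Y=0.002451 on G[1,3]
R11: Y=0.03135 on G[0,3]
R12: Y=0.03546 on G[2,1]
R13: Y=0.08929 on G[1,3]
R14: Y=0.05464 on G[0,2]
Iin: z[0]−=0.128, z[3]+=0.128
solve → V1=0.1027, V2=0.05090, V3=0.1985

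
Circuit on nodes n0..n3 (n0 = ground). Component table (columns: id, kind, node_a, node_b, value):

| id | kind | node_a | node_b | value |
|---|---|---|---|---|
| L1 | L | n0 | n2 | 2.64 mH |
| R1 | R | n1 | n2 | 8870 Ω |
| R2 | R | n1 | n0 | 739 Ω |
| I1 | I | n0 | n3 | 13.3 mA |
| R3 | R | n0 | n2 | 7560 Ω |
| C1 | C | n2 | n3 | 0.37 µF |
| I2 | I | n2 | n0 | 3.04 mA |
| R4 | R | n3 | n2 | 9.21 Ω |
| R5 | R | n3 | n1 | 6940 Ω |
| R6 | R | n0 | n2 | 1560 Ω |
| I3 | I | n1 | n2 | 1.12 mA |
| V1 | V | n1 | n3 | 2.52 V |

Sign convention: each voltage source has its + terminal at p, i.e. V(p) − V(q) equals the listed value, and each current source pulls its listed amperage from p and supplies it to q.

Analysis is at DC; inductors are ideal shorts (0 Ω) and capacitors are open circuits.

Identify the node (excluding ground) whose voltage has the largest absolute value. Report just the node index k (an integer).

1

Element admittances at DC:
  L1: short n0↔n2 (DC inductor)
  Y(R1) = 0.0001127 S between n1,n2
  Y(R2) = 0.001353 S between n1,n0
  I1: injects 0.0133 A into n3 (from n0)
  Y(R3) = 0.0001323 S between n0,n2
  Y(C1) = 0.000 S between n2,n3
  I2: injects 0.00304 A into n0 (from n2)
  Y(R4) = 0.1086 S between n3,n2
  Y(R5) = 0.0001441 S between n3,n1
  Y(R6) = 0.0006410 S between n0,n2
  I3: injects 0.00112 A into n2 (from n1)
  V1: constraint V(n1)−V(n3) = 2.52
Assemble and solve the 5×5 MNA system:
  V(n1)=2.597  V(n2)=0.000  V(n3)=0.07711
  i(L1)=-0.006746  i(V1)=-0.005290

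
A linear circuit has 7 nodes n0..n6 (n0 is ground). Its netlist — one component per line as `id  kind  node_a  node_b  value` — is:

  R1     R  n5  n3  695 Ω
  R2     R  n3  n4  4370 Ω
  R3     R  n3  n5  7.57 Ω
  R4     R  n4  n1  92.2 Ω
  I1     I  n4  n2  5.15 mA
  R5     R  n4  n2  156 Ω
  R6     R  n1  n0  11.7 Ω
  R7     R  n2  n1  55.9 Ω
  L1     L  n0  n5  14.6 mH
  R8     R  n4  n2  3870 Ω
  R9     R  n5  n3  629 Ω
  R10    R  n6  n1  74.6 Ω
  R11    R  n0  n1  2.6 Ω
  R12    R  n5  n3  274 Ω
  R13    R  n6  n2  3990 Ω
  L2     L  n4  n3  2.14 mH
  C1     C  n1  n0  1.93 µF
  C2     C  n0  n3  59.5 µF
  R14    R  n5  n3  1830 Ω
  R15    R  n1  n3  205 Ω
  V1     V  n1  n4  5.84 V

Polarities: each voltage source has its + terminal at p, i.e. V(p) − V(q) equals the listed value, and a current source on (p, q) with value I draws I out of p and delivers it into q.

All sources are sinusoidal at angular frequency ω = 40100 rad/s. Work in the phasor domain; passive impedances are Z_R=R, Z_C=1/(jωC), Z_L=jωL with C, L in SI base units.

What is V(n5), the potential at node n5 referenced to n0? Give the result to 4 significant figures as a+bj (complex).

MNA unknowns: 6 node voltages V₁..V_6 plus 1 source current (V1)
R1: Y=0.001439+0.000j on G[5,3]
R2: Y=0.0002288+0.000j on G[3,4]
R3: Y=0.1321+0.000j on G[3,5]
R4: Y=0.01085+0.000j on G[4,1]
I1: z[4]−=0.00515, z[2]+=0.00515
R5: Y=0.006410+0.000j on G[4,2]
R6: Y=0.08547+0.000j on G[1,0]
R7: Y=0.01789+0.000j on G[2,1]
L1: Y=0.000-0.001708j on G[0,5]
R8: Y=0.0002584+0.000j on G[4,2]
R9: Y=0.001590+0.000j on G[5,3]
R10: Y=0.01340+0.000j on G[6,1]
R11: Y=0.3846+0.000j on G[0,1]
R12: Y=0.003650+0.000j on G[5,3]
R13: Y=0.0002506+0.000j on G[6,2]
L2: Y=0.000-0.01165j on G[4,3]
C1: Y=0.000+0.07739j on G[1,0]
C2: Y=0.000+2.386j on G[0,3]
R14: Y=0.0005464+0.000j on G[5,3]
R15: Y=0.004878+0.000j on G[1,3]
V1: row V1−V4=5.84, i_V1 at 1,4
solve → V1=-0.01644-0.1416j, V2=-1.379-0.1416j, V3=0.02846+0.001356j, V4=-5.856-0.1416j, V5=0.02844+0.001704j, V6=-0.04145-0.1416j
aux → i_V1=-0.09106+0.06854j

0.02844+0.001704j V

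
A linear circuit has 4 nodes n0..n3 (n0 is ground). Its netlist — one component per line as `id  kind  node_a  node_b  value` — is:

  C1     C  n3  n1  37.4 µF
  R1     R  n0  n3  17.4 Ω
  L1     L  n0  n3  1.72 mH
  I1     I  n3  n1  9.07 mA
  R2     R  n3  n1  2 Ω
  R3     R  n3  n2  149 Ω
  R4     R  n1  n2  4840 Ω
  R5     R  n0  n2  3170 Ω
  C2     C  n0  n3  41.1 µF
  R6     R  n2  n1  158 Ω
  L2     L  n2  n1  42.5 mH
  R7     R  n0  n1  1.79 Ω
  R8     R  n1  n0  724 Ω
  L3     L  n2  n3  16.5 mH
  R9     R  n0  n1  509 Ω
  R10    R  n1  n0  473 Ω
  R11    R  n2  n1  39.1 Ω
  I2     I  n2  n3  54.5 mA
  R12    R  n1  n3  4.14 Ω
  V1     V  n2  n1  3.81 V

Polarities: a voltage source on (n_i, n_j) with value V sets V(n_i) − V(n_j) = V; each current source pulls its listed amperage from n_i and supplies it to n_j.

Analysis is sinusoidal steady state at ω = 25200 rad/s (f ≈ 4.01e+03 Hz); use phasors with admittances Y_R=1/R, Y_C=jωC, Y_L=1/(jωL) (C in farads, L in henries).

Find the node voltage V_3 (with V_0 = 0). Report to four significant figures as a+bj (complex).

MNA unknowns: 3 node voltages V₁..V_3 plus 1 source current (V1)
C1: Y=0.000+0.9425j on G[3,1]
R1: Y=0.05747+0.000j on G[0,3]
L1: Y=0.000-0.02307j on G[0,3]
I1: z[3]−=0.00907, z[1]+=0.00907
R2: Y=0.5000+0.000j on G[3,1]
R3: Y=0.006711+0.000j on G[3,2]
R4: Y=0.0002066+0.000j on G[1,2]
R5: Y=0.0003155+0.000j on G[0,2]
C2: Y=0.000+1.036j on G[0,3]
R6: Y=0.006329+0.000j on G[2,1]
L2: Y=0.000-0.0009337j on G[2,1]
R7: Y=0.5587+0.000j on G[0,1]
R8: Y=0.001381+0.000j on G[1,0]
L3: Y=0.000-0.002405j on G[2,3]
R9: Y=0.001965+0.000j on G[0,1]
R10: Y=0.002114+0.000j on G[1,0]
R11: Y=0.02558+0.000j on G[2,1]
I2: z[2]−=0.0545, z[3]+=0.0545
R12: Y=0.2415+0.000j on G[1,3]
V1: row V2−V1=3.81, i_V1 at 2,1
solve → V1=-0.03478+0.01574j, V2=3.775+0.01574j, V3=-0.007715-0.01864j
aux → i_V1=-0.2035+0.01242j

-0.007715-0.01864j V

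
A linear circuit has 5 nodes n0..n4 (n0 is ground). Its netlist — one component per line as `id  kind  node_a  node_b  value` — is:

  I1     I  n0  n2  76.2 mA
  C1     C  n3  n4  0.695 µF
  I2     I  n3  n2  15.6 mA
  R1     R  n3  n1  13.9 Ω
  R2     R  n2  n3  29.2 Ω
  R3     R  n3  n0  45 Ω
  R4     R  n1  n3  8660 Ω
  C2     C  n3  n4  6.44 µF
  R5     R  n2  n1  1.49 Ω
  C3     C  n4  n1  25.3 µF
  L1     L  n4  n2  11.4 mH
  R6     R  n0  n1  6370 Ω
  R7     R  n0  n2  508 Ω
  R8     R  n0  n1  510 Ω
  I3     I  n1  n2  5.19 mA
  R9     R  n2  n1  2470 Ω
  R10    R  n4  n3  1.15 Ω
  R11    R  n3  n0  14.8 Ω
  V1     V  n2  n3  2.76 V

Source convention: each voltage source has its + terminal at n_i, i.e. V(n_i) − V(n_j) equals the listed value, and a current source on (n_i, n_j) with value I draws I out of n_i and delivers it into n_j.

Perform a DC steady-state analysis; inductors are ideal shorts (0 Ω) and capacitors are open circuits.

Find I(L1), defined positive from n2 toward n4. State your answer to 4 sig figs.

MNA unknowns: 4 node voltages V₁..V_4 plus 2 source currents (L1, V1)
I1: z[0]−=0.0762, z[2]+=0.0762
C1: Y=0.000 on G[3,4]
I2: z[3]−=0.0156, z[2]+=0.0156
R1: Y=0.07194 on G[3,1]
R2: Y=0.03425 on G[2,3]
R3: Y=0.02222 on G[3,0]
R4: Y=0.0001155 on G[1,3]
C2: Y=0.000 on G[3,4]
R5: Y=0.6711 on G[2,1]
C3: Y=0.000 on G[4,1]
L1: row V4−V2=0, i_L1 at 4,2
R6: Y=0.0001570 on G[0,1]
R7: Y=0.001969 on G[0,2]
R8: Y=0.001961 on G[0,1]
I3: z[1]−=0.00519, z[2]+=0.00519
R9: Y=0.0004049 on G[2,1]
R10: Y=0.8696 on G[4,3]
R11: Y=0.06757 on G[3,0]
V1: row V2−V3=2.76, i_V1 at 2,3
solve → V1=3.174, V2=3.458, V3=0.6980, V4=3.458
aux → i_L1=-2.400, i_V1=-2.595

2.400 A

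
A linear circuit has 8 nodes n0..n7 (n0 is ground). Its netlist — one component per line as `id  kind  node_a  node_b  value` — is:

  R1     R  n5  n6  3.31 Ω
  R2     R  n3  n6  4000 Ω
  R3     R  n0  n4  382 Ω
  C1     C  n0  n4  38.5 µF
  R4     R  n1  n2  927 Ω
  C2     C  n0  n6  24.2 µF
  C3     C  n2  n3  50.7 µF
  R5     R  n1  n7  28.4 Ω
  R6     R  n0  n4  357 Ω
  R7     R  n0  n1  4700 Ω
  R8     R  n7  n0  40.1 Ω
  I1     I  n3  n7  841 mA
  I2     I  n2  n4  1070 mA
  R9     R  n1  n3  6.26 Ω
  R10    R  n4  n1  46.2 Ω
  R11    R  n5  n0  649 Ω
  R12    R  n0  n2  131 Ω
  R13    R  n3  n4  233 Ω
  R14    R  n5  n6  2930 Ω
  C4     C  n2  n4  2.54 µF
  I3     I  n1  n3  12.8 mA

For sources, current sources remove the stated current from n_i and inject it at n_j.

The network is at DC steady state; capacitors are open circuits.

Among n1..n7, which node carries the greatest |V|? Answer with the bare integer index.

Element admittances at DC:
  Y(R1) = 0.3021 S between n5,n6
  Y(R2) = 0.0002500 S between n3,n6
  Y(R3) = 0.002618 S between n0,n4
  Y(C1) = 0.000 S between n0,n4
  Y(R4) = 0.001079 S between n1,n2
  Y(C2) = 0.000 S between n0,n6
  Y(C3) = 0.000 S between n2,n3
  Y(R5) = 0.03521 S between n1,n7
  Y(R6) = 0.002801 S between n0,n4
  Y(R7) = 0.0002128 S between n0,n1
  Y(R8) = 0.02494 S between n7,n0
  I1: injects 0.841 A into n7 (from n3)
  I2: injects 1.07 A into n4 (from n2)
  Y(R9) = 0.1597 S between n1,n3
  Y(R10) = 0.02165 S between n4,n1
  Y(R11) = 0.001541 S between n5,n0
  Y(R12) = 0.007634 S between n0,n2
  Y(R13) = 0.004292 S between n3,n4
  Y(R14) = 0.0003413 S between n5,n6
  Y(C4) = 0.000 S between n2,n4
  I3: injects 0.0128 A into n3 (from n1)
Assemble and solve the 7×7 MNA system:
  V(n1)=19.95  V(n2)=-120.3  V(n3)=15.67  V(n4)=50.04  V(n5)=2.185  V(n6)=2.197  V(n7)=25.66

2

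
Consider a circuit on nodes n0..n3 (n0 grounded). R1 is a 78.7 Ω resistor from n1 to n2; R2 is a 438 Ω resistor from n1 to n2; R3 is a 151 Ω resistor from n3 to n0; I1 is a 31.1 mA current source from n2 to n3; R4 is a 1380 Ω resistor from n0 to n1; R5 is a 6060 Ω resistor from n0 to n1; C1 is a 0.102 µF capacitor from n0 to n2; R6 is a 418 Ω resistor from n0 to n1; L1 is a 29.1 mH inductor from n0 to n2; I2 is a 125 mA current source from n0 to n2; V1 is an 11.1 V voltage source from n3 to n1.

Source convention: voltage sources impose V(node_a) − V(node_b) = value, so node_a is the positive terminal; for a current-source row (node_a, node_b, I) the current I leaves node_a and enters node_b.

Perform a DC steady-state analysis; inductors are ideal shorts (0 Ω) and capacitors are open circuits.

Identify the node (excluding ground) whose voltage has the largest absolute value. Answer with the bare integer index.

3

Element admittances at DC:
  Y(R1) = 0.01271 S between n1,n2
  Y(R2) = 0.002283 S between n1,n2
  Y(R3) = 0.006623 S between n3,n0
  I1: injects 0.0311 A into n3 (from n2)
  Y(R4) = 0.0007246 S between n0,n1
  Y(R5) = 0.0001650 S between n0,n1
  Y(C1) = 0.000 S between n0,n2
  Y(R6) = 0.002392 S between n0,n1
  L1: short n0↔n2 (DC inductor)
  I2: injects 0.125 A into n2 (from n0)
  V1: constraint V(n3)−V(n1) = 11.1
Assemble and solve the 5×5 MNA system:
  V(n1)=-1.704  V(n2)=0.000  V(n3)=9.396
  i(L1)=-0.06836  i(V1)=-0.03113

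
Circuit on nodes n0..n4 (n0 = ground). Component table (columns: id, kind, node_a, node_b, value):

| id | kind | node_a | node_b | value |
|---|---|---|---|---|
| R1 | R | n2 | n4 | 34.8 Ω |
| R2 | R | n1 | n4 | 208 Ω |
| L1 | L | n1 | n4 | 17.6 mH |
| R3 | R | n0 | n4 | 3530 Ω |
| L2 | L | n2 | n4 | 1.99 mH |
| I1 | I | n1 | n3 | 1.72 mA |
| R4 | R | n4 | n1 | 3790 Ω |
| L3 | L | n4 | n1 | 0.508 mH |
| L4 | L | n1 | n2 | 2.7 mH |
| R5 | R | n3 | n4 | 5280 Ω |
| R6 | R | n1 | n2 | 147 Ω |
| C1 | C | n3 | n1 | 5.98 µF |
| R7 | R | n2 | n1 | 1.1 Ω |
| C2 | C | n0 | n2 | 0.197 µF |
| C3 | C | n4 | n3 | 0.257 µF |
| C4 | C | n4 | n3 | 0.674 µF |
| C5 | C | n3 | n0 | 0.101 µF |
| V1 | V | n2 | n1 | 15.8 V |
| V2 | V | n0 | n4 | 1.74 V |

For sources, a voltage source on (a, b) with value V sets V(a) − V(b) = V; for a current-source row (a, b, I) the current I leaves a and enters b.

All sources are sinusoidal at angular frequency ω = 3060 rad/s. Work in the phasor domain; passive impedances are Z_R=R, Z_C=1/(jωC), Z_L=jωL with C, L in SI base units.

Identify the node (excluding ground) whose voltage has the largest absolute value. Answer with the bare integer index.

2

Apply KCL at each of the 4 non-ground nodes and solve the resulting linear system.
Node n1: branches {R2, L1, I1, R4, L3, L4, R6, C1, R7, V1} → V_1 = -4.901-0.4217j
Node n2: branches {R1, L2, L4, R6, R7, C2, V1} → V_2 = 10.90-0.4217j
Node n3: branches {I1, R5, C1, C3, C4, C5} → V_3 = -4.407-0.4633j
Node n4: branches {R1, R2, L1, R3, L2, R4, L3, R5, C3, C4, V2} → V_4 = -1.740+0.000j
Source currents: i(V1)=-14.77+3.993j, i(V2)=-9.551e-05+0.005208j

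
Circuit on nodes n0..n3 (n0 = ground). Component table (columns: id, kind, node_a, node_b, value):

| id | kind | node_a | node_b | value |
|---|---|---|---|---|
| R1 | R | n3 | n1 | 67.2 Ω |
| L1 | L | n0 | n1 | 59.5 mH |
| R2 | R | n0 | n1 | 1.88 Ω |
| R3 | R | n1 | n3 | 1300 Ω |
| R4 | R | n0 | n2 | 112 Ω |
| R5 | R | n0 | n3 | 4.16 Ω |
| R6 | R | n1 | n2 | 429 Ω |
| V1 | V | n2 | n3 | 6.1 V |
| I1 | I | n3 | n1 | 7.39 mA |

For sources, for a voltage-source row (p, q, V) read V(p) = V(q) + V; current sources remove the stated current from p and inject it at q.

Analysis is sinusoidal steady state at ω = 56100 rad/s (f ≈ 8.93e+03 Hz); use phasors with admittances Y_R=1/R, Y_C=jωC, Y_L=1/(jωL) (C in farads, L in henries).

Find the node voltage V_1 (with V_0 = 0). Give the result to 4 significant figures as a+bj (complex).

Element admittances at ω=56100 rad/s:
  Y(R1) = 0.01488+0.000j S between n3,n1
  Y(L1) = 0.000-0.0002996j S between n0,n1
  Y(R2) = 0.5319+0.000j S between n0,n1
  Y(R3) = 0.0007692+0.000j S between n1,n3
  Y(R4) = 0.008929+0.000j S between n0,n2
  Y(R5) = 0.2404+0.000j S between n0,n3
  Y(R6) = 0.002331+0.000j S between n1,n2
  V1: constraint V(n2)−V(n3) = 6.1
  I1: injects 0.00739 A into n1 (from n3)
Assemble and solve the 4×4 MNA system:
  V(n1)=0.03006+1.641e-05j  V(n2)=5.817+1.104e-06j  V(n3)=-0.2826+1.104e-06j
  i(V1)=-0.06543+2.582e-08j

0.03006+1.641e-05j V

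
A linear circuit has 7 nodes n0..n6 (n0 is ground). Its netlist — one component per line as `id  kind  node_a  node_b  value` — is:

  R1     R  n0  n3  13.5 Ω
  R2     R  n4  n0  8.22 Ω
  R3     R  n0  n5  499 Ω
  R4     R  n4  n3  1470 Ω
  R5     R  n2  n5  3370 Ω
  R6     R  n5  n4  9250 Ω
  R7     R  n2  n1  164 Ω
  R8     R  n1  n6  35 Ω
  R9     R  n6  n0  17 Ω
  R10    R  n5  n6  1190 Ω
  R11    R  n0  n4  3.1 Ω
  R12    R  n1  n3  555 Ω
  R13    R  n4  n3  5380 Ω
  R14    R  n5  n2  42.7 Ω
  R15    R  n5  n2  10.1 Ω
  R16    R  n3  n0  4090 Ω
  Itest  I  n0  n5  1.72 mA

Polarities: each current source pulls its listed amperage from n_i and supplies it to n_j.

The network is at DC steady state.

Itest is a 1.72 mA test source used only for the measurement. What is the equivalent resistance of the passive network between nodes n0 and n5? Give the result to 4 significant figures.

Element admittances at DC:
  Y(R1) = 0.07407 S between n0,n3
  Y(R2) = 0.1217 S between n4,n0
  Y(R3) = 0.002004 S between n0,n5
  Y(R4) = 0.0006803 S between n4,n3
  Y(R5) = 0.0002967 S between n2,n5
  Y(R6) = 0.0001081 S between n5,n4
  Y(R7) = 0.006098 S between n2,n1
  Y(R8) = 0.02857 S between n1,n6
  Y(R9) = 0.05882 S between n6,n0
  Y(R10) = 0.0008403 S between n5,n6
  Y(R11) = 0.3226 S between n0,n4
  Y(R12) = 0.001802 S between n1,n3
  Y(R13) = 0.0001859 S between n4,n3
  Y(R14) = 0.02342 S between n5,n2
  Y(R15) = 0.09901 S between n5,n2
  Y(R16) = 0.0002445 S between n3,n0
  Itest: injects 0.00172 A into n5 (from n0)
Assemble and solve the 6×6 MNA system:
  V(n1)=0.05272  V(n2)=0.2246  V(n3)=0.001235  V(n4)=5.901e-05  V(n5)=0.2331  V(n6)=0.01929

R_eq = 135.5 Ω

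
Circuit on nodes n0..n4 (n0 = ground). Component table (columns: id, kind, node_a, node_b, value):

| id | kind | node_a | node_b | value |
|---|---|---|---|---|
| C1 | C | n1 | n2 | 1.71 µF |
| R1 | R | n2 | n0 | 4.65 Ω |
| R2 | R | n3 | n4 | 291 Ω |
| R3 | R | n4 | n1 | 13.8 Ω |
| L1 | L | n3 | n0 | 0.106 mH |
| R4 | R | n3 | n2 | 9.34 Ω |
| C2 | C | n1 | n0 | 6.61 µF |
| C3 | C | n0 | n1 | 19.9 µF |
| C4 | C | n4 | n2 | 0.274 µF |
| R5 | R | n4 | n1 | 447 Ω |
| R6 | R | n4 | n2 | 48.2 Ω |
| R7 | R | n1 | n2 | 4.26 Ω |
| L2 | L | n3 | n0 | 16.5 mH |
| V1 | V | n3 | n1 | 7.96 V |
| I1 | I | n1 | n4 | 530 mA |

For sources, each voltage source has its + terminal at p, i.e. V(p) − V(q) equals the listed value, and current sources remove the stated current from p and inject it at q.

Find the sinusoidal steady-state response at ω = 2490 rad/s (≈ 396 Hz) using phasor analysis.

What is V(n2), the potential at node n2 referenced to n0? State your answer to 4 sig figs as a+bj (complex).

MNA unknowns: 4 node voltages V₁..V_4 plus 1 source current (V1)
C1: Y=0.000+0.004258j on G[1,2]
R1: Y=0.2151+0.000j on G[2,0]
R2: Y=0.003436+0.000j on G[3,4]
R3: Y=0.07246+0.000j on G[4,1]
L1: Y=0.000-3.789j on G[3,0]
R4: Y=0.1071+0.000j on G[3,2]
C2: Y=0.000+0.01646j on G[1,0]
C3: Y=0.000+0.04955j on G[0,1]
C4: Y=0.000+0.0006823j on G[4,2]
R5: Y=0.002237+0.000j on G[4,1]
R6: Y=0.02075+0.000j on G[4,2]
R7: Y=0.2347+0.000j on G[1,2]
L2: Y=0.000-0.02434j on G[3,0]
V1: row V3−V1=7.96, i_V1 at 3,1
I1: z[1]−=0.53, z[4]+=0.53
solve → V1=-8.095+0.1933j, V2=-3.369+0.08748j, V3=-0.1352+0.1933j, V4=-1.467+0.1580j
aux → i_V1=-1.088-0.5270j

-3.369+0.08748j V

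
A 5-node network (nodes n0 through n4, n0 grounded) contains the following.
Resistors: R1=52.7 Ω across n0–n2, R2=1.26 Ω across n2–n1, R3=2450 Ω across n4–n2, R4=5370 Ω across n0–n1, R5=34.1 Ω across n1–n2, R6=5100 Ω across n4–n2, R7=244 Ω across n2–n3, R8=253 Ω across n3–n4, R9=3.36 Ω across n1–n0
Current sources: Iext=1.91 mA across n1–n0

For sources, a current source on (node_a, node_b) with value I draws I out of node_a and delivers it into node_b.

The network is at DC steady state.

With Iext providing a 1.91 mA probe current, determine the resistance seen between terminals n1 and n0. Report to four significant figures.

R_eq = 3.161 Ω

Apply KCL at each of the 4 non-ground nodes and solve the resulting linear system.
Node n1: branches {R2, R4, R5, R9, Iext} → V_1 = -0.006038
Node n2: branches {R1, R2, R3, R5, R6, R7} → V_2 = -0.005901
Node n3: branches {R7, R8} → V_3 = -0.005901
Node n4: branches {R3, R6, R8} → V_4 = -0.005901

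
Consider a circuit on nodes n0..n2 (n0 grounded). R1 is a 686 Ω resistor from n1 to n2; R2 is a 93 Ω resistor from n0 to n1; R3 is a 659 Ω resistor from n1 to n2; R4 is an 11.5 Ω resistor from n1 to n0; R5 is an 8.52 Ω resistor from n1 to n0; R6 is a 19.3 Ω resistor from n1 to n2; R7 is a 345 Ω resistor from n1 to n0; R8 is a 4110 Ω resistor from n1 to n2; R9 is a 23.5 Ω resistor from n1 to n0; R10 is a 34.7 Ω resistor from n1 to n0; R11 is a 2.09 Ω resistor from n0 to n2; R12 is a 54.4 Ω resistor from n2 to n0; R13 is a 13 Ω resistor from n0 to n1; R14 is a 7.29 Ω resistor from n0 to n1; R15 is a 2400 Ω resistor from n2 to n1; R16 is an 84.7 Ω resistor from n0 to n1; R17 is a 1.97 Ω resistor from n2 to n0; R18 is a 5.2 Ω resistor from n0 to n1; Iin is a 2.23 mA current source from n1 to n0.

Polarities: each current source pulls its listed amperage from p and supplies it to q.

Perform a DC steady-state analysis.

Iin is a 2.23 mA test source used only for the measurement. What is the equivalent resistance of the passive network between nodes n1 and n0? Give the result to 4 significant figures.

Apply KCL at each of the 2 non-ground nodes and solve the resulting linear system.
Node n1: branches {R1, R2, R3, R4, R5, R6, R7, R8, R9, R10, R13, R14, R15, R16, R18, Iin} → V_1 = -0.002934
Node n2: branches {R1, R3, R6, R8, R11, R12, R15, R17} → V_2 = -0.0001535

R_eq = 1.316 Ω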